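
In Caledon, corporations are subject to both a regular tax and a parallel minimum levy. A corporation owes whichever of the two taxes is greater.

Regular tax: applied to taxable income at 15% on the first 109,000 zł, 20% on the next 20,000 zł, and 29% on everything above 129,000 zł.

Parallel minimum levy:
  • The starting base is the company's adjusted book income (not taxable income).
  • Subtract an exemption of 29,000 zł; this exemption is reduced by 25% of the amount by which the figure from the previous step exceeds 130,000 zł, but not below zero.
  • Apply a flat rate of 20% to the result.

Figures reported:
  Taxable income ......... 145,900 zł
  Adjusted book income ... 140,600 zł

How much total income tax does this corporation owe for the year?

Parallel minimum levy:
  Base (adjusted book income): 140,600 zł
  Exemption: 29,000 zł − 25% × (140,600 zł − 130,000 zł) = 29,000 zł − 2,650 zł = 26,350 zł
  Base: 140,600 zł − 26,350 zł = 114,250 zł
  114,250 zł × 20% = 22,850 zł

Regular tax:
  109,000 zł × 15% = 16,350 zł
  20,000 zł × 20% = 4,000 zł
  16,900 zł × 29% = 4,901 zł
  → 25,251 zł

25,251 zł > 22,850 zł, so the regular tax governs.

25,251 zł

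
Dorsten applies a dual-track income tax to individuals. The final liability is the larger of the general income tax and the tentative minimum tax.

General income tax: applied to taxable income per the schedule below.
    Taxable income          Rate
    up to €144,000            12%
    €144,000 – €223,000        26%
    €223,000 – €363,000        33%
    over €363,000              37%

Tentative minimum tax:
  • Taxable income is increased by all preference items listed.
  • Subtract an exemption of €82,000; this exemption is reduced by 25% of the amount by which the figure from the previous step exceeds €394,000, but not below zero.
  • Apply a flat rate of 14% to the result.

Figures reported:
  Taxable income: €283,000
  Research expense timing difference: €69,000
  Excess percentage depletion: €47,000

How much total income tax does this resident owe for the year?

€57,620

Tentative minimum tax:
  Adjusted income: €283,000 + €69,000 + €47,000 = €399,000
  Exemption: €82,000 − 25% × (€399,000 − €394,000) = €82,000 − €1,250 = €80,750
  Base: €399,000 − €80,750 = €318,250
  €318,250 × 14% = €44,555

General income tax:
  €144,000 × 12% = €17,280
  €79,000 × 26% = €20,540
  €60,000 × 33% = €19,800
  → €57,620

€57,620 > €44,555, so the general income tax governs.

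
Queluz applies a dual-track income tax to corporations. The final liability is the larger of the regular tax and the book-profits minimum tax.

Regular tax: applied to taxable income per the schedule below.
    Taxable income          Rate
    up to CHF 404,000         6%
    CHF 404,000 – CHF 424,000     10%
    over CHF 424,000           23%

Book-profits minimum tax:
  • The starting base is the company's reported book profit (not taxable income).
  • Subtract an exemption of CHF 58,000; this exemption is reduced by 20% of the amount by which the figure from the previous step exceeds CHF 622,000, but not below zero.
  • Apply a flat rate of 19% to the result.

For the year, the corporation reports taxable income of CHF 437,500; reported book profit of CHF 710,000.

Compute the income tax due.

Book-profits minimum tax:
  Base (reported book profit): CHF 710,000
  Exemption: CHF 58,000 − 20% × (CHF 710,000 − CHF 622,000) = CHF 58,000 − CHF 17,600 = CHF 40,400
  Base: CHF 710,000 − CHF 40,400 = CHF 669,600
  CHF 669,600 × 19% = CHF 127,224

Regular tax:
  CHF 404,000 × 6% = CHF 24,240
  CHF 20,000 × 10% = CHF 2,000
  CHF 13,500 × 23% = CHF 3,105
  → CHF 29,345

CHF 127,224 > CHF 29,345, so the book-profits minimum tax is the binding amount.

CHF 127,224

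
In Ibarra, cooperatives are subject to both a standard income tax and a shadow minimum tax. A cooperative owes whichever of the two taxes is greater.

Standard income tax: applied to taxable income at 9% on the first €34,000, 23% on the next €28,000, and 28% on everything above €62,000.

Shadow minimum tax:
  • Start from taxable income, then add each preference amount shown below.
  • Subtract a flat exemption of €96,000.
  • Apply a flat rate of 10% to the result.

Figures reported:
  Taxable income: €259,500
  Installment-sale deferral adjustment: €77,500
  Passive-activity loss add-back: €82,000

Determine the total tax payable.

€64,800

Standard income tax:
  €34,000 × 9% = €3,060
  €28,000 × 23% = €6,440
  €197,500 × 28% = €55,300
  → €64,800

Shadow minimum tax:
  Adjusted income: €259,500 + €77,500 + €82,000 = €419,000
  Less exemption €96,000 → base €323,000
  €323,000 × 10% = €32,300

€64,800 > €32,300, so the standard income tax governs.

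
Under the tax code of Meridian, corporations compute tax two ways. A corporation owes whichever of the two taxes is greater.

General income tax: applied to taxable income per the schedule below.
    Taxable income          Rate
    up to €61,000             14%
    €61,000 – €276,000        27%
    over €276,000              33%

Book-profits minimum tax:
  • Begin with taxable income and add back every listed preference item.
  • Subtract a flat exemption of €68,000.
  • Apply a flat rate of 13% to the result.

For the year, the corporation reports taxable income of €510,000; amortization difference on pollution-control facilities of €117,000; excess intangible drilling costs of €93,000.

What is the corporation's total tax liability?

€143,810

Book-profits minimum tax:
  Adjusted income: €510,000 + €117,000 + €93,000 = €720,000
  Less exemption €68,000 → base €652,000
  €652,000 × 13% = €84,760

General income tax:
  €61,000 × 14% = €8,540
  €215,000 × 27% = €58,050
  €234,000 × 33% = €77,220
  → €143,810

€143,810 > €84,760, so the general income tax governs.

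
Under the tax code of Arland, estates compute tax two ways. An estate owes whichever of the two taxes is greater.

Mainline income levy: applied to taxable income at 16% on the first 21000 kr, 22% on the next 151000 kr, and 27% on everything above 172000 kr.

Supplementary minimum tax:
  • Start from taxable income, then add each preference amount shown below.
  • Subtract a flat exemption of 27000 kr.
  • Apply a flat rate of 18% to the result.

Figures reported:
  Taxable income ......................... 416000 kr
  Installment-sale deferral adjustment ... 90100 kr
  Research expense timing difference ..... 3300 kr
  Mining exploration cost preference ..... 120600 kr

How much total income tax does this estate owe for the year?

Mainline income levy:
  21000 kr × 16% = 3360 kr
  151000 kr × 22% = 33220 kr
  244000 kr × 27% = 65880 kr
  → 102460 kr

Supplementary minimum tax:
  Adjusted income: 416000 kr + 90100 kr + 3300 kr + 120600 kr = 630000 kr
  Less exemption 27000 kr → base 603000 kr
  603000 kr × 18% = 108540 kr

108540 kr > 102460 kr, so the supplementary minimum tax is the binding amount.

108540 kr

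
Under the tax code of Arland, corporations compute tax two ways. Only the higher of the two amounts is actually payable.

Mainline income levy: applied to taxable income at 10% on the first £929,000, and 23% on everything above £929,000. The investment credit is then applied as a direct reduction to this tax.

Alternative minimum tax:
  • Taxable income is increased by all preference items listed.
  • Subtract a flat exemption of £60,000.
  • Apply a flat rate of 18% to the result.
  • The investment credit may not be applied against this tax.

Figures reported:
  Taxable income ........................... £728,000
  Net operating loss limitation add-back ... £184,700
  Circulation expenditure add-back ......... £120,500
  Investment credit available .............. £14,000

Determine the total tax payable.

£175,176

Alternative minimum tax:
  Adjusted income: £728,000 + £184,700 + £120,500 = £1,033,200
  Less exemption £60,000 → base £973,200
  £973,200 × 18% = £175,176

Mainline income levy:
  £728,000 × 10% = £72,800
  Less investment credit £14,000 → £58,800

£175,176 > £58,800, so the alternative minimum tax is the binding amount.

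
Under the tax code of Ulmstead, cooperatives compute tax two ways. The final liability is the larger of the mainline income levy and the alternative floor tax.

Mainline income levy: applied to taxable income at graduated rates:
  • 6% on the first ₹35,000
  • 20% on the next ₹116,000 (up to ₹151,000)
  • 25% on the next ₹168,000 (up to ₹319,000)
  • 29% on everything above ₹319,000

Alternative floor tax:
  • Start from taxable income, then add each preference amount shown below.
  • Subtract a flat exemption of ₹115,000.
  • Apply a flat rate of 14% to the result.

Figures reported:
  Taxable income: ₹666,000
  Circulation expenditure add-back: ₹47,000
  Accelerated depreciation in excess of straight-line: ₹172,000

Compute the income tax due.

₹167,930

Mainline income levy:
  ₹35,000 × 6% = ₹2,100
  ₹116,000 × 20% = ₹23,200
  ₹168,000 × 25% = ₹42,000
  ₹347,000 × 29% = ₹100,630
  → ₹167,930

Alternative floor tax:
  Adjusted income: ₹666,000 + ₹47,000 + ₹172,000 = ₹885,000
  Less exemption ₹115,000 → base ₹770,000
  ₹770,000 × 14% = ₹107,800

₹167,930 > ₹107,800, so the mainline income levy governs.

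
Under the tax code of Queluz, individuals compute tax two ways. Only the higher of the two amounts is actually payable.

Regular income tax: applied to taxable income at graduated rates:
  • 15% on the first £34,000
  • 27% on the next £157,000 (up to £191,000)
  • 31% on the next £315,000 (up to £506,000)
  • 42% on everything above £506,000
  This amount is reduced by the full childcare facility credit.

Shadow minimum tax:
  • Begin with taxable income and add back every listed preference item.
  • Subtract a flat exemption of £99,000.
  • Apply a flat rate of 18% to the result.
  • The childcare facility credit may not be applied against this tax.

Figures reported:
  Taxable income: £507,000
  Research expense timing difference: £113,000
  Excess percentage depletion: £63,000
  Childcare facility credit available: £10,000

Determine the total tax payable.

£135,560

Regular income tax:
  £34,000 × 15% = £5,100
  £157,000 × 27% = £42,390
  £315,000 × 31% = £97,650
  £1,000 × 42% = £420
  → £145,560
  Less childcare facility credit £10,000 → £135,560

Shadow minimum tax:
  Adjusted income: £507,000 + £113,000 + £63,000 = £683,000
  Less exemption £99,000 → base £584,000
  £584,000 × 18% = £105,120

£135,560 > £105,120, so the regular income tax governs.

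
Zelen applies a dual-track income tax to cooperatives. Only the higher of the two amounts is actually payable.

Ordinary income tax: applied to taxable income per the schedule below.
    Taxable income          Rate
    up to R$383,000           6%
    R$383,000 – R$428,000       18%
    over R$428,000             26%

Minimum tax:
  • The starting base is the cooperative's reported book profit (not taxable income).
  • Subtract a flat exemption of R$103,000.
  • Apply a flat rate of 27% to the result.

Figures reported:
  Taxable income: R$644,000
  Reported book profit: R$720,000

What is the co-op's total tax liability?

Ordinary income tax:
  R$383,000 × 6% = R$22,980
  R$45,000 × 18% = R$8,100
  R$216,000 × 26% = R$56,160
  → R$87,240

Minimum tax:
  Base (reported book profit): R$720,000
  Less exemption R$103,000 → base R$617,000
  R$617,000 × 27% = R$166,590

R$166,590 > R$87,240, so the minimum tax is the binding amount.

R$166,590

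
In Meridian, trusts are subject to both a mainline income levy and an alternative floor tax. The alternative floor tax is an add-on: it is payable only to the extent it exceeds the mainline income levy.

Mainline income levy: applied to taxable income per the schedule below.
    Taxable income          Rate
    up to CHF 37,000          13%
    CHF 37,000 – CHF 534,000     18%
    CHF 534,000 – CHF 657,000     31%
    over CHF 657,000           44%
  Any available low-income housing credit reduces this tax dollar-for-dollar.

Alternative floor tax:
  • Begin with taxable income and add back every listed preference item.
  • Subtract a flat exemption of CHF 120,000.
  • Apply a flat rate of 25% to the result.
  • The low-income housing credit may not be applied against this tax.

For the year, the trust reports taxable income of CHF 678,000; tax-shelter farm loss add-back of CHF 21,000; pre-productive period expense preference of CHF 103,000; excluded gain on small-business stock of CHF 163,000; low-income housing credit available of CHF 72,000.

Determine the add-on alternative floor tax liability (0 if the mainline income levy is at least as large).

CHF 141,610

Mainline income levy:
  CHF 37,000 × 13% = CHF 4,810
  CHF 497,000 × 18% = CHF 89,460
  CHF 123,000 × 31% = CHF 38,130
  CHF 21,000 × 44% = CHF 9,240
  → CHF 141,640
  Less low-income housing credit CHF 72,000 → CHF 69,640

Alternative floor tax:
  Adjusted income: CHF 678,000 + CHF 21,000 + CHF 103,000 + CHF 163,000 = CHF 965,000
  Less exemption CHF 120,000 → base CHF 845,000
  CHF 845,000 × 25% = CHF 211,250

Excess of alternative floor tax over mainline income levy: CHF 211,250 − CHF 69,640 = CHF 141,610.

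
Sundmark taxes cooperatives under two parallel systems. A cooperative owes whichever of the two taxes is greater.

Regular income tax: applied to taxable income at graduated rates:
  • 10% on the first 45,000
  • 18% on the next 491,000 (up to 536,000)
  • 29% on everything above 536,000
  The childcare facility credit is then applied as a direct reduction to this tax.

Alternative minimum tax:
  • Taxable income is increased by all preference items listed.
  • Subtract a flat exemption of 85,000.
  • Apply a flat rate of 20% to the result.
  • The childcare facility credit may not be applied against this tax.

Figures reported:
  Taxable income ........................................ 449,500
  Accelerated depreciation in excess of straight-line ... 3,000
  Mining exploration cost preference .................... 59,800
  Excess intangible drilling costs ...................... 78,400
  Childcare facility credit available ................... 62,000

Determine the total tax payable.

101,140

Regular income tax:
  45,000 × 10% = 4,500
  404,500 × 18% = 72,810
  → 77,310
  Less childcare facility credit 62,000 → 15,310

Alternative minimum tax:
  Adjusted income: 449,500 + 3,000 + 59,800 + 78,400 = 590,700
  Less exemption 85,000 → base 505,700
  505,700 × 20% = 101,140

101,140 > 15,310, so the alternative minimum tax is the binding amount.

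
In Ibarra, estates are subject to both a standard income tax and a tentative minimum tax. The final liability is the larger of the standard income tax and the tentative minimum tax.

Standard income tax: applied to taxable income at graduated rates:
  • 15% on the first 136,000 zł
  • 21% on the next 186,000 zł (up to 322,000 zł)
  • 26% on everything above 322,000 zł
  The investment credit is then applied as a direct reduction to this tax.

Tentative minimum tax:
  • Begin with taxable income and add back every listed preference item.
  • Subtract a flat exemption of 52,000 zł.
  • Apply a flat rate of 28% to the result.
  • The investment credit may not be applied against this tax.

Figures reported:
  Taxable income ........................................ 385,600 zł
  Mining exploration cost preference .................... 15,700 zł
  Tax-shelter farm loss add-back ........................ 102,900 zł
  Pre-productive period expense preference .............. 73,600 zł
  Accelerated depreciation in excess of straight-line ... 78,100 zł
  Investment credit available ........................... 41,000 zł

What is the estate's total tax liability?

Tentative minimum tax:
  Adjusted income: 385,600 zł + 15,700 zł + 102,900 zł + 73,600 zł + 78,100 zł = 655,900 zł
  Less exemption 52,000 zł → base 603,900 zł
  603,900 zł × 28% = 169,092 zł

Standard income tax:
  136,000 zł × 15% = 20,400 zł
  186,000 zł × 21% = 39,060 zł
  63,600 zł × 26% = 16,536 zł
  → 75,996 zł
  Less investment credit 41,000 zł → 34,996 zł

169,092 zł > 34,996 zł, so the tentative minimum tax is the binding amount.

169,092 zł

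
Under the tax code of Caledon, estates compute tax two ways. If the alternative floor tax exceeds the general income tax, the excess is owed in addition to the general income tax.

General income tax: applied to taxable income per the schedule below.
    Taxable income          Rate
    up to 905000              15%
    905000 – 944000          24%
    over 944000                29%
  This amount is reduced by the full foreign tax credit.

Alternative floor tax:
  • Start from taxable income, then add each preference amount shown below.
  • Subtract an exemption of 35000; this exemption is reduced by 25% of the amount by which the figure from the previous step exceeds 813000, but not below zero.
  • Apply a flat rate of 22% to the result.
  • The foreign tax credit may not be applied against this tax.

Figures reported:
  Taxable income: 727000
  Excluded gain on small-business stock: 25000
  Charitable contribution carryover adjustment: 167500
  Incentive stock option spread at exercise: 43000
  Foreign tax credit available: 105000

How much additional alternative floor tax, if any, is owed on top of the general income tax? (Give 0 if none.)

Alternative floor tax:
  Adjusted income: 727000 + 25000 + 167500 + 43000 = 962500
  Exemption: 25% × (962500 − 813000) = 37375 ≥ 35000, so the exemption is fully phased out
  Base: 962500 − 0 = 962500
  962500 × 22% = 211750

General income tax:
  727000 × 15% = 109050
  Less foreign tax credit 105000 → 4050

Excess of alternative floor tax over general income tax: 211750 − 4050 = 207700.

207700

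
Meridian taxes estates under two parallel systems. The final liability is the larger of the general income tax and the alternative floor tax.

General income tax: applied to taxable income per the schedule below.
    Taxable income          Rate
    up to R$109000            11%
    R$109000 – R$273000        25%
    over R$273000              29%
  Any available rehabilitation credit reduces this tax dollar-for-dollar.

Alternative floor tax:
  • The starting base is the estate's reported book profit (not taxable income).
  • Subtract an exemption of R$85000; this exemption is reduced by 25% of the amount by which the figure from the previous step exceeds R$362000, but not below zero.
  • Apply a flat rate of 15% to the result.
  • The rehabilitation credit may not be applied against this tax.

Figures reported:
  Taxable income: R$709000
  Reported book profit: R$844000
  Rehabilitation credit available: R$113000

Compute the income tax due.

Alternative floor tax:
  Base (reported book profit): R$844000
  Exemption: 25% × (R$844000 − R$362000) = R$120500 ≥ R$85000, so the exemption is fully phased out
  Base: R$844000 − R$0 = R$844000
  R$844000 × 15% = R$126600

General income tax:
  R$109000 × 11% = R$11990
  R$164000 × 25% = R$41000
  R$436000 × 29% = R$126440
  → R$179430
  Less rehabilitation credit R$113000 → R$66430

R$126600 > R$66430, so the alternative floor tax is the binding amount.

R$126600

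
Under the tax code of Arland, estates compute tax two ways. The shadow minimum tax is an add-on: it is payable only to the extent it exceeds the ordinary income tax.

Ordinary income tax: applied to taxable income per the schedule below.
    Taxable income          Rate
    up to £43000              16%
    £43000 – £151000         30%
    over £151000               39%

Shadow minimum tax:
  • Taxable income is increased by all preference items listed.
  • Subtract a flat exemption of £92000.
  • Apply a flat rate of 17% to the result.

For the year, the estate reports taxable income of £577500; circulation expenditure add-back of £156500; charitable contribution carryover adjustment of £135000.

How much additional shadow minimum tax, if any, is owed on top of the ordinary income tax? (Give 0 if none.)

Shadow minimum tax:
  Adjusted income: £577500 + £156500 + £135000 = £869000
  Less exemption £92000 → base £777000
  £777000 × 17% = £132090

Ordinary income tax:
  £43000 × 16% = £6880
  £108000 × 30% = £32400
  £426500 × 39% = £166335
  → £205615

£132090 ≤ £205615, so no add-on is due.

£0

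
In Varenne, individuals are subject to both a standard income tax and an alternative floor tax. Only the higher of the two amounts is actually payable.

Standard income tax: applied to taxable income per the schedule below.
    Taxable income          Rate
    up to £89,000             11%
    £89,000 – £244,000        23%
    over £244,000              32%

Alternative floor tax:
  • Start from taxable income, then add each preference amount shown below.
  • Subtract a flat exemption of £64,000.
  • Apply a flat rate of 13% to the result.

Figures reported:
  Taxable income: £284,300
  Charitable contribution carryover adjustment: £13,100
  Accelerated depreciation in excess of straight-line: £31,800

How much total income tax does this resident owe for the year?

Standard income tax:
  £89,000 × 11% = £9,790
  £155,000 × 23% = £35,650
  £40,300 × 32% = £12,896
  → £58,336

Alternative floor tax:
  Adjusted income: £284,300 + £13,100 + £31,800 = £329,200
  Less exemption £64,000 → base £265,200
  £265,200 × 13% = £34,476

£58,336 > £34,476, so the standard income tax governs.

£58,336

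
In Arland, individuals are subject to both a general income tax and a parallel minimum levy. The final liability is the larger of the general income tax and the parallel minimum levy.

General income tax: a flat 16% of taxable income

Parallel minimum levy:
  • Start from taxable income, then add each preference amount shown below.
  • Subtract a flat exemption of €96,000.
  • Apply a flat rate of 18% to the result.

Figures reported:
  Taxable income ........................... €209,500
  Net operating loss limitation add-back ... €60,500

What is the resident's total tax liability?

General income tax:
  €209,500 × 16% = €33,520

Parallel minimum levy:
  Adjusted income: €209,500 + €60,500 = €270,000
  Less exemption €96,000 → base €174,000
  €174,000 × 18% = €31,320

€33,520 > €31,320, so the general income tax governs.

€33,520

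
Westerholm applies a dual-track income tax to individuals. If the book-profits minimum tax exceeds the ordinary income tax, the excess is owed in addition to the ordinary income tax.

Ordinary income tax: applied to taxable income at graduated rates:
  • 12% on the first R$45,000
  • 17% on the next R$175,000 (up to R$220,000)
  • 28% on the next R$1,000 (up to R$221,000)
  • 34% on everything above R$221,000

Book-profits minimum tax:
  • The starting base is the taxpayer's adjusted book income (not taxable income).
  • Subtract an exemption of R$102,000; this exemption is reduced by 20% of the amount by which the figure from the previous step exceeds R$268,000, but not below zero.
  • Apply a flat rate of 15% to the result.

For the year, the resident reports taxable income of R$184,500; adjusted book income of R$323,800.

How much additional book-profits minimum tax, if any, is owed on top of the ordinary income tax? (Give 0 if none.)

R$5,829

Ordinary income tax:
  R$45,000 × 12% = R$5,400
  R$139,500 × 17% = R$23,715
  → R$29,115

Book-profits minimum tax:
  Base (adjusted book income): R$323,800
  Exemption: R$102,000 − 20% × (R$323,800 − R$268,000) = R$102,000 − R$11,160 = R$90,840
  Base: R$323,800 − R$90,840 = R$232,960
  R$232,960 × 15% = R$34,944

Excess of book-profits minimum tax over ordinary income tax: R$34,944 − R$29,115 = R$5,829.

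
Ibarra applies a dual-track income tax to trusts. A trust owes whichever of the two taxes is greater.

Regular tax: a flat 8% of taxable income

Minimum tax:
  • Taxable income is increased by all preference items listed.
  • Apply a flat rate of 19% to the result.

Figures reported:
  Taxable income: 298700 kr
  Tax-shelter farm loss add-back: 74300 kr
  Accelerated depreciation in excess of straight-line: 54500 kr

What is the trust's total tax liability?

81225 kr

Regular tax:
  298700 kr × 8% = 23896 kr

Minimum tax:
  Adjusted income: 298700 kr + 74300 kr + 54500 kr = 427500 kr
  427500 kr × 19% = 81225 kr

81225 kr > 23896 kr, so the minimum tax is the binding amount.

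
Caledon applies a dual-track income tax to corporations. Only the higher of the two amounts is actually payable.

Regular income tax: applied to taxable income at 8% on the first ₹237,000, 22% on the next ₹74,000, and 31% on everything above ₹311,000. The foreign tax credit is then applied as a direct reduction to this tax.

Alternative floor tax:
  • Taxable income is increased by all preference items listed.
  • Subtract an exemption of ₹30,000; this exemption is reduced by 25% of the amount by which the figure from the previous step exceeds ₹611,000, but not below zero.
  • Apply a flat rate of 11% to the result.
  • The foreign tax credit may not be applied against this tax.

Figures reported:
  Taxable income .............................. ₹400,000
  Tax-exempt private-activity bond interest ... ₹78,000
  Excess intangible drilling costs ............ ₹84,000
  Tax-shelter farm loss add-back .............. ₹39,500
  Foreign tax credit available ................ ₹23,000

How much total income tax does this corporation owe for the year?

₹62,865

Regular income tax:
  ₹237,000 × 8% = ₹18,960
  ₹74,000 × 22% = ₹16,280
  ₹89,000 × 31% = ₹27,590
  → ₹62,830
  Less foreign tax credit ₹23,000 → ₹39,830

Alternative floor tax:
  Adjusted income: ₹400,000 + ₹78,000 + ₹84,000 + ₹39,500 = ₹601,500
  Exemption: ₹601,500 ≤ ₹611,000, so full ₹30,000 applies
  Base: ₹601,500 − ₹30,000 = ₹571,500
  ₹571,500 × 11% = ₹62,865

₹62,865 > ₹39,830, so the alternative floor tax is the binding amount.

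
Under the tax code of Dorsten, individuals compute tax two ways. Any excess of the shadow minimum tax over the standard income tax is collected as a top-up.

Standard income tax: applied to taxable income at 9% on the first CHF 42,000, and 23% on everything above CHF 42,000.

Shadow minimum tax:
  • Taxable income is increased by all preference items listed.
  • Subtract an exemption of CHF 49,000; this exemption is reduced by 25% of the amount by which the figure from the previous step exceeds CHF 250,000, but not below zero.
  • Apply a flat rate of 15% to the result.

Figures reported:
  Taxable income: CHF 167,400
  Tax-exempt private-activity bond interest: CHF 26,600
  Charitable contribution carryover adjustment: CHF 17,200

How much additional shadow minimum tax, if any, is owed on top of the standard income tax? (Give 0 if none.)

Shadow minimum tax:
  Adjusted income: CHF 167,400 + CHF 26,600 + CHF 17,200 = CHF 211,200
  Exemption: CHF 211,200 ≤ CHF 250,000, so full CHF 49,000 applies
  Base: CHF 211,200 − CHF 49,000 = CHF 162,200
  CHF 162,200 × 15% = CHF 24,330

Standard income tax:
  CHF 42,000 × 9% = CHF 3,780
  CHF 125,400 × 23% = CHF 28,842
  → CHF 32,622

CHF 24,330 ≤ CHF 32,622, so no add-on is due.

CHF 0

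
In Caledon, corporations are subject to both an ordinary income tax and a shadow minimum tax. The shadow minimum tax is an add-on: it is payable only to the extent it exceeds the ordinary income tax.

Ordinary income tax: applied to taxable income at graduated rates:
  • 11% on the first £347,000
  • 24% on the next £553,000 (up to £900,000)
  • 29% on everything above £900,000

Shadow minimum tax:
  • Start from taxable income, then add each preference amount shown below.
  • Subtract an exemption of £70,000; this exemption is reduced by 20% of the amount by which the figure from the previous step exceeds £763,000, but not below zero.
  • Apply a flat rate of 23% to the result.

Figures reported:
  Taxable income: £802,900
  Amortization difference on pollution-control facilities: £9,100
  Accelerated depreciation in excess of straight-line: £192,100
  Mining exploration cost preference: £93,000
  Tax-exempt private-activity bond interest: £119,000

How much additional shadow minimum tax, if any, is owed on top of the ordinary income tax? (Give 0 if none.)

£132,117

Ordinary income tax:
  £347,000 × 11% = £38,170
  £455,900 × 24% = £109,416
  → £147,586

Shadow minimum tax:
  Adjusted income: £802,900 + £9,100 + £192,100 + £93,000 + £119,000 = £1,216,100
  Exemption: 20% × (£1,216,100 − £763,000) = £90,620 ≥ £70,000, so the exemption is fully phased out
  Base: £1,216,100 − £0 = £1,216,100
  £1,216,100 × 23% = £279,703

Excess of shadow minimum tax over ordinary income tax: £279,703 − £147,586 = £132,117.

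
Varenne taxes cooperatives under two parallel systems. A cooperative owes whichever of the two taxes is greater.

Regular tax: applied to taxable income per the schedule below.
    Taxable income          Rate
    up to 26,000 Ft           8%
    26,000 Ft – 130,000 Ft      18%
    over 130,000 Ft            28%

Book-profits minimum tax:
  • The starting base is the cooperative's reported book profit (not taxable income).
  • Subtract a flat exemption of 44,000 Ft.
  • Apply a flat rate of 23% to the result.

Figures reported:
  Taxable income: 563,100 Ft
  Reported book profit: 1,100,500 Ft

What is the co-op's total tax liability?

Regular tax:
  26,000 Ft × 8% = 2,080 Ft
  104,000 Ft × 18% = 18,720 Ft
  433,100 Ft × 28% = 121,268 Ft
  → 142,068 Ft

Book-profits minimum tax:
  Base (reported book profit): 1,100,500 Ft
  Less exemption 44,000 Ft → base 1,056,500 Ft
  1,056,500 Ft × 23% = 242,995 Ft

242,995 Ft > 142,068 Ft, so the book-profits minimum tax is the binding amount.

242,995 Ft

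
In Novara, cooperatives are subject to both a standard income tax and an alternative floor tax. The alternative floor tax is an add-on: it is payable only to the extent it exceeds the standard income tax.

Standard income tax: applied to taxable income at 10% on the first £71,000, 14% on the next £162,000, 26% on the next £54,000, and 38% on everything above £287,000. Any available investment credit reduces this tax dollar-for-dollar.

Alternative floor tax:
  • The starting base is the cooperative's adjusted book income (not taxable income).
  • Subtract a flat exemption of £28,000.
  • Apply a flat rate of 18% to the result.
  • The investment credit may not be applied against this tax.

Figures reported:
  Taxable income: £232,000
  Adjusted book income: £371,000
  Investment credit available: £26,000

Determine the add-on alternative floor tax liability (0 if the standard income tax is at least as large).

£58,100

Standard income tax:
  £71,000 × 10% = £7,100
  £161,000 × 14% = £22,540
  → £29,640
  Less investment credit £26,000 → £3,640

Alternative floor tax:
  Base (adjusted book income): £371,000
  Less exemption £28,000 → base £343,000
  £343,000 × 18% = £61,740

Excess of alternative floor tax over standard income tax: £61,740 − £3,640 = £58,100.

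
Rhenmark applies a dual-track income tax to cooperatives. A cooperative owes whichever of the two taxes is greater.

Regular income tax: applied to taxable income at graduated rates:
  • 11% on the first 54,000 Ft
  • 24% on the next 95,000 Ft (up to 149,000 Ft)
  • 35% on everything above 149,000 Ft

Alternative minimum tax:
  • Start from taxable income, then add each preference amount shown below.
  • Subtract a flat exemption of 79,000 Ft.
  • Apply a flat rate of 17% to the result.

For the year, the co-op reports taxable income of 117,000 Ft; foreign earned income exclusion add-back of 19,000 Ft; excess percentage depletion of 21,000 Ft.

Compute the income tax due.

Alternative minimum tax:
  Adjusted income: 117,000 Ft + 19,000 Ft + 21,000 Ft = 157,000 Ft
  Less exemption 79,000 Ft → base 78,000 Ft
  78,000 Ft × 17% = 13,260 Ft

Regular income tax:
  54,000 Ft × 11% = 5,940 Ft
  63,000 Ft × 24% = 15,120 Ft
  → 21,060 Ft

21,060 Ft > 13,260 Ft, so the regular income tax governs.

21,060 Ft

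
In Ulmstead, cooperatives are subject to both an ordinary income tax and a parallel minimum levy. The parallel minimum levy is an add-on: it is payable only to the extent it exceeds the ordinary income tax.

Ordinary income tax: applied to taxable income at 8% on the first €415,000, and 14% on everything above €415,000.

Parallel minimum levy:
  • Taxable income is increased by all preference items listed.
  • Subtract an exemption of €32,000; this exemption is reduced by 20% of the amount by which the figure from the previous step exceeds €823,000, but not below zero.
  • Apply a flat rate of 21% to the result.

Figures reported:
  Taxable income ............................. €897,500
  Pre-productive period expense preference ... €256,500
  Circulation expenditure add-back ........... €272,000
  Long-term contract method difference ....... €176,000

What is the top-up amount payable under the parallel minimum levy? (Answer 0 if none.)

€235,670

Parallel minimum levy:
  Adjusted income: €897,500 + €256,500 + €272,000 + €176,000 = €1,602,000
  Exemption: 20% × (€1,602,000 − €823,000) = €155,800 ≥ €32,000, so the exemption is fully phased out
  Base: €1,602,000 − €0 = €1,602,000
  €1,602,000 × 21% = €336,420

Ordinary income tax:
  €415,000 × 8% = €33,200
  €482,500 × 14% = €67,550
  → €100,750

Excess of parallel minimum levy over ordinary income tax: €336,420 − €100,750 = €235,670.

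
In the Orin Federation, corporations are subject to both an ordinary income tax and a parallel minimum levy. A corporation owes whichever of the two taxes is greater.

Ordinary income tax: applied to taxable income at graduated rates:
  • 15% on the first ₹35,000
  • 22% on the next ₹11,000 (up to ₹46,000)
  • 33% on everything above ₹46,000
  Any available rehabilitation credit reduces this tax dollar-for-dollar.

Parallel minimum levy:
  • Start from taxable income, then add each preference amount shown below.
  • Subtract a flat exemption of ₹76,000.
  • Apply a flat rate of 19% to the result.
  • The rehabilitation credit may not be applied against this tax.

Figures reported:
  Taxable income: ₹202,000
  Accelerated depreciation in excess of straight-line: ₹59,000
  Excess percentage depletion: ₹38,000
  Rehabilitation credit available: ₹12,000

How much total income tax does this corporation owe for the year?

₹47,150

Ordinary income tax:
  ₹35,000 × 15% = ₹5,250
  ₹11,000 × 22% = ₹2,420
  ₹156,000 × 33% = ₹51,480
  → ₹59,150
  Less rehabilitation credit ₹12,000 → ₹47,150

Parallel minimum levy:
  Adjusted income: ₹202,000 + ₹59,000 + ₹38,000 = ₹299,000
  Less exemption ₹76,000 → base ₹223,000
  ₹223,000 × 19% = ₹42,370

₹47,150 > ₹42,370, so the ordinary income tax governs.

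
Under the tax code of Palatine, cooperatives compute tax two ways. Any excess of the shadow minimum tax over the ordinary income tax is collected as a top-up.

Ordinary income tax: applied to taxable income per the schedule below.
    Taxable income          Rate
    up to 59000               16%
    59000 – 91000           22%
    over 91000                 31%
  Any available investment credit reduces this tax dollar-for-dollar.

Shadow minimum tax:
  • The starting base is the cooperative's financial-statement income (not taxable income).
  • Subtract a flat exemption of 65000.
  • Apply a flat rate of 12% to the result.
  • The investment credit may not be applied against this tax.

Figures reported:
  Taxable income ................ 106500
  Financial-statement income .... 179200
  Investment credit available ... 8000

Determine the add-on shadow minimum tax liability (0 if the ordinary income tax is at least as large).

419

Shadow minimum tax:
  Base (financial-statement income): 179200
  Less exemption 65000 → base 114200
  114200 × 12% = 13704

Ordinary income tax:
  59000 × 16% = 9440
  32000 × 22% = 7040
  15500 × 31% = 4805
  → 21285
  Less investment credit 8000 → 13285

Excess of shadow minimum tax over ordinary income tax: 13704 − 13285 = 419.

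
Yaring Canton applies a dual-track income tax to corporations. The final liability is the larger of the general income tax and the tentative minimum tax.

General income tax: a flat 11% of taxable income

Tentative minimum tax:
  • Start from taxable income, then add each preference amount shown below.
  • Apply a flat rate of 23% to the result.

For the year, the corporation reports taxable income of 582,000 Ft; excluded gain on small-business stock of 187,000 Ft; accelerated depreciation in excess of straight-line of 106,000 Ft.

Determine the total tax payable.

201,250 Ft

Tentative minimum tax:
  Adjusted income: 582,000 Ft + 187,000 Ft + 106,000 Ft = 875,000 Ft
  875,000 Ft × 23% = 201,250 Ft

General income tax:
  582,000 Ft × 11% = 64,020 Ft

201,250 Ft > 64,020 Ft, so the tentative minimum tax is the binding amount.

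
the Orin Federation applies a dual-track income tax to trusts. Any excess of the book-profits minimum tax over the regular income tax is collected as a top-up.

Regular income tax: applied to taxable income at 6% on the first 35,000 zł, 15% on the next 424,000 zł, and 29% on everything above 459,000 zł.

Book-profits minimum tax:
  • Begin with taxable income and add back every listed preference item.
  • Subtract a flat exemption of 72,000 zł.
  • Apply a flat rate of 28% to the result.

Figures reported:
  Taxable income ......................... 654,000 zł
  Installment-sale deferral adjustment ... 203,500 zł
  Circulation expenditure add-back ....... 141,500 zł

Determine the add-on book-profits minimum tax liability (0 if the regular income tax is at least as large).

137,310 zł

Book-profits minimum tax:
  Adjusted income: 654,000 zł + 203,500 zł + 141,500 zł = 999,000 zł
  Less exemption 72,000 zł → base 927,000 zł
  927,000 zł × 28% = 259,560 zł

Regular income tax:
  35,000 zł × 6% = 2,100 zł
  424,000 zł × 15% = 63,600 zł
  195,000 zł × 29% = 56,550 zł
  → 122,250 zł

Excess of book-profits minimum tax over regular income tax: 259,560 zł − 122,250 zł = 137,310 zł.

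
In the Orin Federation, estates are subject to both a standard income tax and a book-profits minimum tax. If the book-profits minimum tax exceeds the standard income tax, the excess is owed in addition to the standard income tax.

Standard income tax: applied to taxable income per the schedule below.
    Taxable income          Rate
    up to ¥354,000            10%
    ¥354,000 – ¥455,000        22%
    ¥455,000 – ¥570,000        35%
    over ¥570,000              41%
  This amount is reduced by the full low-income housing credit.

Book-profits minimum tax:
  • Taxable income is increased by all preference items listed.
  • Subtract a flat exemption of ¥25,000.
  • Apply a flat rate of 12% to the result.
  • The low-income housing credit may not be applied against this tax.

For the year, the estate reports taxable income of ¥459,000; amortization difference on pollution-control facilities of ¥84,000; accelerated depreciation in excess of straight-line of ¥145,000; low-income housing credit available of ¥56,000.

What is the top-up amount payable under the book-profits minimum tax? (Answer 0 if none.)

¥76,540

Standard income tax:
  ¥354,000 × 10% = ¥35,400
  ¥101,000 × 22% = ¥22,220
  ¥4,000 × 35% = ¥1,400
  → ¥59,020
  Less low-income housing credit ¥56,000 → ¥3,020

Book-profits minimum tax:
  Adjusted income: ¥459,000 + ¥84,000 + ¥145,000 = ¥688,000
  Less exemption ¥25,000 → base ¥663,000
  ¥663,000 × 12% = ¥79,560

Excess of book-profits minimum tax over standard income tax: ¥79,560 − ¥3,020 = ¥76,540.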